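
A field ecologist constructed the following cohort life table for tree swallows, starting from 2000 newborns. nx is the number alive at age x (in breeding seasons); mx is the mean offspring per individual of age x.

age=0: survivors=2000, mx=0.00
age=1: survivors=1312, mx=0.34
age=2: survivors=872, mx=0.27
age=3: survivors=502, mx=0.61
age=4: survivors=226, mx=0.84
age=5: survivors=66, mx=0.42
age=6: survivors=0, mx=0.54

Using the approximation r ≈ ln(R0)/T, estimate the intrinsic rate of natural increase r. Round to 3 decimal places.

lx = nx/n0 = nx/2000: 1, 0.656, 0.436, 0.251, 0.113, 0.033, 0
R0 = Σ lx·mx = 0 + 0.22304 + 0.11772 + 0.15311 + 0.09492 + 0.01386 + 0 = 0.60265
Σ x·lx·mx = 1.36679; T = 1.36679/0.60265 = 2.26797…
r ≈ ln(R0)/T = ln(0.60265)/2.26797… = -0.22329… → -0.223

-0.223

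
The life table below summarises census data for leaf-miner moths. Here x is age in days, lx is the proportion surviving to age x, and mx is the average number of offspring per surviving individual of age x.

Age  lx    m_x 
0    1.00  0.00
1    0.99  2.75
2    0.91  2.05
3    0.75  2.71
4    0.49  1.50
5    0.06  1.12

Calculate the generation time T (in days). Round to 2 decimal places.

lx·mx: 0, 2.7225, 1.8655, 2.0325, 0.735, 0.0672 → R0 = 7.4227
x·lx·mx: 0, 2.7225, 3.731, 6.0975, 2.94, 0.336 → Σ = 15.827
T = 15.827 / 7.4227 = 2.132243… → 2.13

2.13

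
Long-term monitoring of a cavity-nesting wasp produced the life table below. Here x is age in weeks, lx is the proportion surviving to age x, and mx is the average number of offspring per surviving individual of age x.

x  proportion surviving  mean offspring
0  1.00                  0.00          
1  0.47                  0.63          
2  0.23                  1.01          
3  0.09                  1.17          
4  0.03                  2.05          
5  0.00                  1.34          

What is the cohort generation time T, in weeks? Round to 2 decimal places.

lx·mx: 0, 0.2961, 0.2323, 0.1053, 0.0615, 0 → R0 = 0.6952
x·lx·mx: 0, 0.2961, 0.4646, 0.3159, 0.246, 0 → Σ = 1.3226
T = 1.3226 / 0.6952 = 1.902474… → 1.90

1.90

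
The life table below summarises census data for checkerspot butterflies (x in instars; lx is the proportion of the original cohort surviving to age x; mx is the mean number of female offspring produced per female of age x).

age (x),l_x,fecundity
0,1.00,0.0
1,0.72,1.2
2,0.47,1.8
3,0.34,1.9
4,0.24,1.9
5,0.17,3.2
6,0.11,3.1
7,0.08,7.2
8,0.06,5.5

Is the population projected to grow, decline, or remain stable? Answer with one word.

growing

R0 = Σ lx·mx = 0 + 0.864 + 0.846 + 0.646 + 0.456 + 0.544 + 0.341 + 0.576 + 0.33 = 4.603
R0 > 1, so the population is growing.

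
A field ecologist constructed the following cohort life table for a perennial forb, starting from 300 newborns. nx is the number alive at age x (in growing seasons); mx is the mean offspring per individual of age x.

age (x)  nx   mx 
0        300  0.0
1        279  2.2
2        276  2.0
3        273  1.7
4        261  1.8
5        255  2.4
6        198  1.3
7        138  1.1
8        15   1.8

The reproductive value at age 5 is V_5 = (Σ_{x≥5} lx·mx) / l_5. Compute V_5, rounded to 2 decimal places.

lx = nx/n0 = nx/300: 1, 0.93, 0.92, 0.91, 0.87, 0.85, 0.66, 0.46, 0.05
lx·mx for x ≥ 5: 2.04, 0.858, 0.506, 0.09 → sum = 3.494
V_5 = 3.494 / l_5 = 3.494 / 0.85 = 4.110588… → 4.11

4.11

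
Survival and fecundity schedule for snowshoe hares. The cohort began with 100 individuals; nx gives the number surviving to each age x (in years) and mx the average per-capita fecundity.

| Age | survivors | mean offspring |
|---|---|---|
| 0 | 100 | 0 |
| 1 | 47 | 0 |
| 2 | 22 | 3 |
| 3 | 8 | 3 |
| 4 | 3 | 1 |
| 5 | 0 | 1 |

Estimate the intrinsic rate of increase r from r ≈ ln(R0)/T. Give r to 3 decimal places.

-0.031

lx = nx/n0 = nx/100: 1, 0.47, 0.22, 0.08, 0.03, 0
R0 = Σ lx·mx = 0 + 0 + 0.66 + 0.24 + 0.03 + 0 = 0.93
Σ x·lx·mx = 2.16; T = 2.16/0.93 = 2.32258…
r ≈ ln(R0)/T = ln(0.93)/2.32258… = -0.03125… → -0.031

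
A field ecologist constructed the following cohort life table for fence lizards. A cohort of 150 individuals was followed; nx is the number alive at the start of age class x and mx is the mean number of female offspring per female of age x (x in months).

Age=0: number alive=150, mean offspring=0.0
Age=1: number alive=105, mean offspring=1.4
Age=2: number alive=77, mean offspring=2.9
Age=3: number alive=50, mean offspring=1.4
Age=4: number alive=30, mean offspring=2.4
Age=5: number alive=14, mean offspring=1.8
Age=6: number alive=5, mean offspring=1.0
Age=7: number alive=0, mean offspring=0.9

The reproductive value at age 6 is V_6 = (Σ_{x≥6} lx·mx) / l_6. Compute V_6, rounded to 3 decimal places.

1.000

lx = nx/n0 = nx/150: 1, 0.7, 0.51333…, 0.33333…, 0.2, 0.09333…, 0.03333…, 0
lx·mx for x ≥ 6: 0.033333…, 0 → sum = 0.033333…
V_6 = 0.033333… / l_6 = 0.033333… / 0.033333… = 1 → 1.000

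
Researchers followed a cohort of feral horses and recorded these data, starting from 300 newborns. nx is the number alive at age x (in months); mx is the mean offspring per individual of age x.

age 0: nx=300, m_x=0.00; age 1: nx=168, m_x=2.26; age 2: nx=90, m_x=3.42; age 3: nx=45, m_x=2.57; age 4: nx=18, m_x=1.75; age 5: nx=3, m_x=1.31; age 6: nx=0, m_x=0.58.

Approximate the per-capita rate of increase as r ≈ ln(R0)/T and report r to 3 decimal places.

lx = nx/n0 = nx/300: 1, 0.56, 0.3, 0.15, 0.06, 0.01, 0
R0 = Σ lx·mx = 0 + 1.2656 + 1.026 + 0.3855 + 0.105 + 0.0131 + 0 = 2.7952
Σ x·lx·mx = 4.9596; T = 4.9596/2.7952 = 1.77433…
r ≈ ln(R0)/T = ln(2.7952)/1.77433… = 0.57932… → 0.579

0.579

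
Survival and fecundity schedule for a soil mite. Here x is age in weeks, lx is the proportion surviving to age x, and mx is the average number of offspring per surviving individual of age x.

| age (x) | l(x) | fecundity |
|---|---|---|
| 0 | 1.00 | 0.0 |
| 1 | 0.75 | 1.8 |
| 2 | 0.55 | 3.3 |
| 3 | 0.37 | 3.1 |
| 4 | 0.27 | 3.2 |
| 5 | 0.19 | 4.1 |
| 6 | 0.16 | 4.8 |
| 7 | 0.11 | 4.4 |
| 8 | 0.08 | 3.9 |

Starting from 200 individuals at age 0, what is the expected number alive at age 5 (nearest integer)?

38

Expected survivors = N0 · l_5 = 200 × 0.19 = 38 → 38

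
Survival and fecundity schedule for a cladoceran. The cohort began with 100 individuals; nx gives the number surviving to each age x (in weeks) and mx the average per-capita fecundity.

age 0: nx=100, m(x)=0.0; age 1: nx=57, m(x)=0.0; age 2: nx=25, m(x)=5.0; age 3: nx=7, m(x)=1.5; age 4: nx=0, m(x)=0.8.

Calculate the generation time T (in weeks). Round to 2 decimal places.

lx = nx/n0 = nx/100: 1, 0.57, 0.25, 0.07, 0
lx·mx: 0, 0, 1.25, 0.105, 0 → R0 = 1.355
x·lx·mx: 0, 0, 2.5, 0.315, 0 → Σ = 2.815
T = 2.815 / 1.355 = 2.077491… → 2.08

2.08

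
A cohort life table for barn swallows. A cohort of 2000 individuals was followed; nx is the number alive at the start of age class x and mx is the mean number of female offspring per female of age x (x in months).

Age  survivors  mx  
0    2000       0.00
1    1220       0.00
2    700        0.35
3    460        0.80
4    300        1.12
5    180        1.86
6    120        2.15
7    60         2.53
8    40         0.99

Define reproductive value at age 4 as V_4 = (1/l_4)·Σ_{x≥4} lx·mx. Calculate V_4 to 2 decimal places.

lx = nx/n0 = nx/2000: 1, 0.61, 0.35, 0.23, 0.15, 0.09, 0.06, 0.03, 0.02
lx·mx for x ≥ 4: 0.168, 0.1674, 0.129, 0.0759, 0.0198 → sum = 0.5601
V_4 = 0.5601 / l_4 = 0.5601 / 0.15 = 3.734 → 3.73

3.73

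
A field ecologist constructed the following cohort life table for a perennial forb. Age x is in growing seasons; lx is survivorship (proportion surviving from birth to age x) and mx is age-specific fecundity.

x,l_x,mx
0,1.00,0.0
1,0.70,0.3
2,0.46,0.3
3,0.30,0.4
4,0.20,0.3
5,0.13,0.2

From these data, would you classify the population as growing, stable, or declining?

declining

R0 = Σ lx·mx = 0 + 0.21 + 0.138 + 0.12 + 0.06 + 0.026 = 0.554
R0 < 1, so the population is declining.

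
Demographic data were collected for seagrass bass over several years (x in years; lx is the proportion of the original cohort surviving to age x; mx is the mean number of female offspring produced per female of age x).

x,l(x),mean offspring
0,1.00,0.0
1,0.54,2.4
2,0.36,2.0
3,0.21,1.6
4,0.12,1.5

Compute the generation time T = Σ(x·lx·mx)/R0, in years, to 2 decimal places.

lx·mx: 0, 1.296, 0.72, 0.336, 0.18 → R0 = 2.532
x·lx·mx: 0, 1.296, 1.44, 1.008, 0.72 → Σ = 4.464
T = 4.464 / 2.532 = 1.763033… → 1.76

1.76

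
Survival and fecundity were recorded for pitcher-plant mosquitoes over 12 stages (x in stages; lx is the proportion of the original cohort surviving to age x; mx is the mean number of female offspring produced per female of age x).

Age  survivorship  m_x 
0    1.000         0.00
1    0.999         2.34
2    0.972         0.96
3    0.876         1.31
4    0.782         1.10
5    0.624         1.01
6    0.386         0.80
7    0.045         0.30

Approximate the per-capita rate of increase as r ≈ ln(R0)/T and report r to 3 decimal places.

R0 = Σ lx·mx = 0 + 2.33766 + 0.93312 + 1.14756 + 0.8602 + 0.63024 + 0.3088 + 0.0135 = 6.23108
Σ x·lx·mx = 16.18588; T = 16.18588/6.23108 = 2.5976…
r ≈ ln(R0)/T = ln(6.23108)/2.5976… = 0.70432… → 0.704

0.704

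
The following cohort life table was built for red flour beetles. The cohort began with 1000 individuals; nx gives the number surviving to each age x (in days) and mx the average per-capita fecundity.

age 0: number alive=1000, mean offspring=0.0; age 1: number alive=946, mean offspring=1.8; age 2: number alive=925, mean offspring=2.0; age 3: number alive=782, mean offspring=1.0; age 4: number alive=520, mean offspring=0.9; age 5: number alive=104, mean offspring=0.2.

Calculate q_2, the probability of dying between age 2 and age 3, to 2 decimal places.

lx = nx/n0 = nx/1000: 1, 0.946, 0.925, 0.782, 0.52, 0.104
q_2 = (l_2 − l_3) / l_2 = (0.925 − 0.782) / 0.925
     = 0.143 / 0.925 = 0.154595… → 0.15

0.15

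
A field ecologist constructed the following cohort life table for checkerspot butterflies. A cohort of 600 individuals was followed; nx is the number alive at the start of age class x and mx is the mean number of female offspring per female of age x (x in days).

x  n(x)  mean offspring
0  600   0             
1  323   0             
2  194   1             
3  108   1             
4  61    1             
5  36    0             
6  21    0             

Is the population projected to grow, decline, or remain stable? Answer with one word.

lx = nx/n0 = nx/600: 1, 0.53833…, 0.32333…, 0.18, 0.10167…, 0.06, 0.035
R0 = Σ lx·mx = 0 + 0 + 0.323333… + 0.18 + 0.101667… + 0 + 0 = 0.605…
R0 < 1, so the population is declining.

declining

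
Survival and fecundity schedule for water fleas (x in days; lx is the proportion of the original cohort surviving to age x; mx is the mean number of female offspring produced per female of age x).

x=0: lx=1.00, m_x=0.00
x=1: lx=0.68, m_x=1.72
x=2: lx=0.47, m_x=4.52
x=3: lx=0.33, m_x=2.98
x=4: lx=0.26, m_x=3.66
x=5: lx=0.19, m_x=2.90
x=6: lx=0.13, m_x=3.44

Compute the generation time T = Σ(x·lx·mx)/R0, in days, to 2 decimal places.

2.83

lx·mx: 0, 1.1696, 2.1244, 0.9834, 0.9516, 0.551, 0.4472 → R0 = 6.2272
x·lx·mx: 0, 1.1696, 4.2488, 2.9502, 3.8064, 2.755, 2.6832 → Σ = 17.6132
T = 17.6132 / 6.2272 = 2.82843… → 2.83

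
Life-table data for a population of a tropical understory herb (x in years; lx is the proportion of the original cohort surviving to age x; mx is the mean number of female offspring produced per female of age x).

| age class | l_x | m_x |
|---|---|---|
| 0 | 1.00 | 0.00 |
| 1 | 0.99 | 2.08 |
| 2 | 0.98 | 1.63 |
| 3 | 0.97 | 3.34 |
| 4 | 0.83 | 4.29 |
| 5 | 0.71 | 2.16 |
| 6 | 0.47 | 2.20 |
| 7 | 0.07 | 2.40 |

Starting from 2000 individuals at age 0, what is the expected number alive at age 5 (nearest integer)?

1420

Expected survivors = N0 · l_5 = 2000 × 0.71 = 1420 → 1420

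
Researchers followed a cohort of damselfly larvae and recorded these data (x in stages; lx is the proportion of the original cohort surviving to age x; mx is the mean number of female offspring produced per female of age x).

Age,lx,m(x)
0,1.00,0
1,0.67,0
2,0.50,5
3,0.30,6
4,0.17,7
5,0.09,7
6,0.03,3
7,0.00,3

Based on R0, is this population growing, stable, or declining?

R0 = Σ lx·mx = 0 + 0 + 2.5 + 1.8 + 1.19 + 0.63 + 0.09 + 0 = 6.21
R0 > 1, so the population is growing.

growing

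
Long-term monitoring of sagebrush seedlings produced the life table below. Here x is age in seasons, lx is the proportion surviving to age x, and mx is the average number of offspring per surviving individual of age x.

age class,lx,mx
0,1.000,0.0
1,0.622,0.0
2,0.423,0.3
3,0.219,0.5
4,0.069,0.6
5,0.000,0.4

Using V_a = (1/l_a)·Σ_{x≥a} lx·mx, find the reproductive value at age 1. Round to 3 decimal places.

0.447

lx·mx for x ≥ 1: 0, 0.1269, 0.1095, 0.0414, 0 → sum = 0.2778
V_1 = 0.2778 / l_1 = 0.2778 / 0.622 = 0.446624… → 0.447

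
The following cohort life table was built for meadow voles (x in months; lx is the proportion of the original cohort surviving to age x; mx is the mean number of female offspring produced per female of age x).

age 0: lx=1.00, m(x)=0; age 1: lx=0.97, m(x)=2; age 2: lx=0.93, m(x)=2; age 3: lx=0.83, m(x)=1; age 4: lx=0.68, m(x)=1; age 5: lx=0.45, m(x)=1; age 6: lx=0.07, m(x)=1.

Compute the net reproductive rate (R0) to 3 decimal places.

5.830

lx·mx by age: 0, 1.94, 1.86, 0.83, 0.68, 0.45, 0.07
R0 = Σ lx·mx = 5.83 → 5.830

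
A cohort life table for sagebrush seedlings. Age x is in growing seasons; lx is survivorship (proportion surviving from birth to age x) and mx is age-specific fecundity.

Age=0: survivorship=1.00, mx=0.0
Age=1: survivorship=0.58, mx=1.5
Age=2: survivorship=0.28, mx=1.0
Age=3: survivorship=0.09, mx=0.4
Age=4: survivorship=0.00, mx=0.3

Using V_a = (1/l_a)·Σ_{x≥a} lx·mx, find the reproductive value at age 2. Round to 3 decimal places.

lx·mx for x ≥ 2: 0.28, 0.036, 0 → sum = 0.316
V_2 = 0.316 / l_2 = 0.316 / 0.28 = 1.128571… → 1.129

1.129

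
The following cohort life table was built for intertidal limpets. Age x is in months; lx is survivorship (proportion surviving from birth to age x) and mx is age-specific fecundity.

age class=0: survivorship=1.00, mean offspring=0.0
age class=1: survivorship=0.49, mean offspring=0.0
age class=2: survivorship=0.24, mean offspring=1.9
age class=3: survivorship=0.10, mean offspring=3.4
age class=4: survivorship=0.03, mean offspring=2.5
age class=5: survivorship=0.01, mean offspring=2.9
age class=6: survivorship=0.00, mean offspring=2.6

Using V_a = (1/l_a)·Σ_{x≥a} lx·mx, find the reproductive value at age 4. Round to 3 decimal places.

lx·mx for x ≥ 4: 0.075, 0.029, 0 → sum = 0.104
V_4 = 0.104 / l_4 = 0.104 / 0.03 = 3.466667… → 3.467

3.467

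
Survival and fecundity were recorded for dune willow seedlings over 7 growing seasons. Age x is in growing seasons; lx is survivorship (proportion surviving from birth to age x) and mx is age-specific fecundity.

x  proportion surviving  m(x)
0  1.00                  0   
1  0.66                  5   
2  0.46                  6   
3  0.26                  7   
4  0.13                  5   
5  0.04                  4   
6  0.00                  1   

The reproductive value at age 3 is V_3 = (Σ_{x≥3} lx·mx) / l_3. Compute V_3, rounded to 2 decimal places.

10.12

lx·mx for x ≥ 3: 1.82, 0.65, 0.16, 0 → sum = 2.63
V_3 = 2.63 / l_3 = 2.63 / 0.26 = 10.115385… → 10.12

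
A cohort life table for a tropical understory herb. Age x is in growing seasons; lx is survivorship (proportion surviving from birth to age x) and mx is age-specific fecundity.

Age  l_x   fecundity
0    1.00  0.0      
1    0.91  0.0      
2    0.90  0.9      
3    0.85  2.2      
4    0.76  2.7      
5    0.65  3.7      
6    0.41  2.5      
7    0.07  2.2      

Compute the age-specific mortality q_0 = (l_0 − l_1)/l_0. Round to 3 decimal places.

0.090

q_0 = (l_0 − l_1) / l_0 = (1 − 0.91) / 1
     = 0.09 / 1 = 0.09 → 0.090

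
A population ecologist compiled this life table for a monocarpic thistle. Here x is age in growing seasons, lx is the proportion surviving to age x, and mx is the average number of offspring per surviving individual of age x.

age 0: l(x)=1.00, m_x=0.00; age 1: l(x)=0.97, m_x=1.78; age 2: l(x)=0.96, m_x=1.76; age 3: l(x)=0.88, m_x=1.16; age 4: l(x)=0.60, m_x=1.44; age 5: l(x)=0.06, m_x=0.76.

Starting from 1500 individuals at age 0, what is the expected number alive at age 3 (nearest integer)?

Expected survivors = N0 · l_3 = 1500 × 0.88 = 1320 → 1320

1320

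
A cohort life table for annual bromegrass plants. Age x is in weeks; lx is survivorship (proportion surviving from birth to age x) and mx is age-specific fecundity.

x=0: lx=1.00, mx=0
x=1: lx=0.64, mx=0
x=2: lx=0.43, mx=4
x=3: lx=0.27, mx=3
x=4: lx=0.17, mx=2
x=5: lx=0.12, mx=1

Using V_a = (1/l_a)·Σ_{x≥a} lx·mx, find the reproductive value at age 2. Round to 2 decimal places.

6.95

lx·mx for x ≥ 2: 1.72, 0.81, 0.34, 0.12 → sum = 2.99
V_2 = 2.99 / l_2 = 2.99 / 0.43 = 6.953488… → 6.95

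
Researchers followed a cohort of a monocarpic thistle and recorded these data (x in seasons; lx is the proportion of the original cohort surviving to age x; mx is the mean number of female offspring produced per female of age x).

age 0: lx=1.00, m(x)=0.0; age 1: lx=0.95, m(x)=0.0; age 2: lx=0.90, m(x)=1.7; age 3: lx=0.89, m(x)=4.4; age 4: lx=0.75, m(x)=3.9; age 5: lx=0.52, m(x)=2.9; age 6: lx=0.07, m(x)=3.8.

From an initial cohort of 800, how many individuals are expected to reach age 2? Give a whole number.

Expected survivors = N0 · l_2 = 800 × 0.90 = 720 → 720

720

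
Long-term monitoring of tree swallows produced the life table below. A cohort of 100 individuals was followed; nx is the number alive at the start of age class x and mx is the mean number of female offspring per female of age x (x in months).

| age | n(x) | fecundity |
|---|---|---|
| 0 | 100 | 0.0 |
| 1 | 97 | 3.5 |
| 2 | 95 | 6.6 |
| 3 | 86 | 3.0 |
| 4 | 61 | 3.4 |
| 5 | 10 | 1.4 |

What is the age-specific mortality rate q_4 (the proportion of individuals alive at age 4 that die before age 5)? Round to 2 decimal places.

0.84

lx = nx/n0 = nx/100: 1, 0.97, 0.95, 0.86, 0.61, 0.1
q_4 = (l_4 − l_5) / l_4 = (0.61 − 0.1) / 0.61
     = 0.51 / 0.61 = 0.836066… → 0.84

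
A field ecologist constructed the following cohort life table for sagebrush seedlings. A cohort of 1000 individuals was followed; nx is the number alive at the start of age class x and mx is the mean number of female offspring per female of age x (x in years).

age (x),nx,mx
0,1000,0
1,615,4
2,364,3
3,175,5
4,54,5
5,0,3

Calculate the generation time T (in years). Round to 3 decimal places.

lx = nx/n0 = nx/1000: 1, 0.615, 0.364, 0.175, 0.054, 0
lx·mx: 0, 2.46, 1.092, 0.875, 0.27, 0 → R0 = 4.697
x·lx·mx: 0, 2.46, 2.184, 2.625, 1.08, 0 → Σ = 8.349
T = 8.349 / 4.697 = 1.777518… → 1.778

1.778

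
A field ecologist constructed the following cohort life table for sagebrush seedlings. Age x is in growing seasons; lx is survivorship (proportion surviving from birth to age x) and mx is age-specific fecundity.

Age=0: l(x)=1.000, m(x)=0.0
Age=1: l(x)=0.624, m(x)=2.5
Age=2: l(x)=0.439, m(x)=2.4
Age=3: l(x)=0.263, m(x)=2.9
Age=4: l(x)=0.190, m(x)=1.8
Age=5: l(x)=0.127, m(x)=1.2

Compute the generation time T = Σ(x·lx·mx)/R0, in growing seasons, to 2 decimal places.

2.09

lx·mx: 0, 1.56, 1.0536, 0.7627, 0.342, 0.1524 → R0 = 3.8707
x·lx·mx: 0, 1.56, 2.1072, 2.2881, 1.368, 0.762 → Σ = 8.0853
T = 8.0853 / 3.8707 = 2.088847… → 2.09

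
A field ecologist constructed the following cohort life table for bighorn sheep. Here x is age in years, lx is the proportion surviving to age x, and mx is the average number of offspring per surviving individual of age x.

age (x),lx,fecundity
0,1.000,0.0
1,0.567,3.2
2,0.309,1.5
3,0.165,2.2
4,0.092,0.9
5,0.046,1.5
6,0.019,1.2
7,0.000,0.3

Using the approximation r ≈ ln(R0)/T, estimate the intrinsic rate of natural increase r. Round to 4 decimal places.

R0 = Σ lx·mx = 0 + 1.8144 + 0.4635 + 0.363 + 0.0828 + 0.069 + 0.0228 + 0 = 2.8155
Σ x·lx·mx = 4.6434; T = 4.6434/2.8155 = 1.64923…
r ≈ ln(R0)/T = ln(2.8155)/1.64923… = 0.627651… → 0.6277

0.6277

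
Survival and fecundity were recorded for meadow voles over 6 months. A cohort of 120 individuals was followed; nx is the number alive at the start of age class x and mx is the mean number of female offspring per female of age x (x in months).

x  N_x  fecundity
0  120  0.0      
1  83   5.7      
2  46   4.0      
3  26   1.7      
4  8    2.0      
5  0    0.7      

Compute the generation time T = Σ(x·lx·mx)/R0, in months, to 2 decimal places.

lx = nx/n0 = nx/120: 1, 0.69167…, 0.38333…, 0.21667…, 0.06667…, 0
lx·mx: 0, 3.9425…, 1.533333…, 0.368333…, 0.133333…, 0 → R0 = 5.9775…
x·lx·mx: 0, 3.9425…, 3.066667…, 1.105…, 0.533333…, 0 → Σ = 8.6475…
T = 8.6475… / 5.9775… = 1.446675… → 1.45

1.45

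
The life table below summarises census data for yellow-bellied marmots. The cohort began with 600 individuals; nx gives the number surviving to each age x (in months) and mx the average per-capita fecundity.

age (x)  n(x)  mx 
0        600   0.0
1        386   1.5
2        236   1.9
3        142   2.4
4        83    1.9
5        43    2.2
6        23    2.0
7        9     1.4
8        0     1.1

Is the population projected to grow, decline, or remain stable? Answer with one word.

lx = nx/n0 = nx/600: 1, 0.64333…, 0.39333…, 0.23667…, 0.13833…, 0.07167…, 0.03833…, 0.015, 0
R0 = Σ lx·mx = 0 + 0.965… + 0.747333… + 0.568… + 0.262833… + 0.157667… + 0.076667… + 0.021 + 0 = 2.7985…
R0 > 1, so the population is growing.

growing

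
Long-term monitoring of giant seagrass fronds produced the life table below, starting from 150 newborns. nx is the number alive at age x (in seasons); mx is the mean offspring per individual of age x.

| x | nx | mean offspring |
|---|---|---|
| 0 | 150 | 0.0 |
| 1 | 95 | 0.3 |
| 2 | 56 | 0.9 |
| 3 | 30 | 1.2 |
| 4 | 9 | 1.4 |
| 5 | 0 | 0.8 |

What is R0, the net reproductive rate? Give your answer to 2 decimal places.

0.85

lx = nx/n0 = nx/150: 1, 0.63333…, 0.37333…, 0.2, 0.06, 0
lx·mx by age: 0, 0.19…, 0.336…, 0.24, 0.084, 0
R0 = Σ lx·mx = 0.85… → 0.85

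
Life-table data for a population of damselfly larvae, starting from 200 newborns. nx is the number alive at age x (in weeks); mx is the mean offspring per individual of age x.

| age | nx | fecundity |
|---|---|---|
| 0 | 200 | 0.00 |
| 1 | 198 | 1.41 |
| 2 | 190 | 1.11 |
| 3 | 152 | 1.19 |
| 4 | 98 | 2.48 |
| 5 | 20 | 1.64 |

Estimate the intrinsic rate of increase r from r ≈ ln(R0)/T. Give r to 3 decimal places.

lx = nx/n0 = nx/200: 1, 0.99, 0.95, 0.76, 0.49, 0.1
R0 = Σ lx·mx = 0 + 1.3959 + 1.0545 + 0.9044 + 1.2152 + 0.164 = 4.734
Σ x·lx·mx = 11.8989; T = 11.8989/4.734 = 2.5135…
r ≈ ln(R0)/T = ln(4.734)/2.5135… = 0.61857… → 0.619

0.619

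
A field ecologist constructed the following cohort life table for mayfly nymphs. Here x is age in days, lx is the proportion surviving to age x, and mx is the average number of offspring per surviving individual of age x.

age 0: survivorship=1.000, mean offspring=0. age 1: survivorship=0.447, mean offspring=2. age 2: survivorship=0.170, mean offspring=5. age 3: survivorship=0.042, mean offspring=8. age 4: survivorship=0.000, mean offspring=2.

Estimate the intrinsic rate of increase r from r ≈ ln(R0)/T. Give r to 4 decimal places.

R0 = Σ lx·mx = 0 + 0.894 + 0.85 + 0.336 + 0 = 2.08
Σ x·lx·mx = 3.602; T = 3.602/2.08 = 1.73173…
r ≈ ln(R0)/T = ln(2.08)/1.73173… = 0.422911… → 0.4229

0.4229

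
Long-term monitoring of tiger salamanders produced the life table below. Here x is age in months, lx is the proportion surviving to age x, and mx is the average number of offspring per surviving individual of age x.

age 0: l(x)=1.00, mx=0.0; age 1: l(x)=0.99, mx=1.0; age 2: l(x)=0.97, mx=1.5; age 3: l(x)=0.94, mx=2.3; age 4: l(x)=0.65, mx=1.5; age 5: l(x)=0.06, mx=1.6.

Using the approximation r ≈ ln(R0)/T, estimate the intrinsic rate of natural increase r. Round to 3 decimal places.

0.668

R0 = Σ lx·mx = 0 + 0.99 + 1.455 + 2.162 + 0.975 + 0.096 = 5.678
Σ x·lx·mx = 14.766; T = 14.766/5.678 = 2.60056…
r ≈ ln(R0)/T = ln(5.678)/2.60056… = 0.66778… → 0.668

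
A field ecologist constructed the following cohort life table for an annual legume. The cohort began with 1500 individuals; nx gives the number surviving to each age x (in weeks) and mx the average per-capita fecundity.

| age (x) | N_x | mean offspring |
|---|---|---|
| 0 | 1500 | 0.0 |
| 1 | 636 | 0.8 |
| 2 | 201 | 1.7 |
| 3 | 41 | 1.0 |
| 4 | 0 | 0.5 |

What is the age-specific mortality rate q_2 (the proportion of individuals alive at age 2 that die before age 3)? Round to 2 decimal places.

0.80

lx = nx/n0 = nx/1500: 1, 0.424, 0.134, 0.02733…, 0
q_2 = (l_2 − l_3) / l_2 = (0.134 − 0.027333…) / 0.134
     = 0.106667… / 0.134 = 0.79602… → 0.80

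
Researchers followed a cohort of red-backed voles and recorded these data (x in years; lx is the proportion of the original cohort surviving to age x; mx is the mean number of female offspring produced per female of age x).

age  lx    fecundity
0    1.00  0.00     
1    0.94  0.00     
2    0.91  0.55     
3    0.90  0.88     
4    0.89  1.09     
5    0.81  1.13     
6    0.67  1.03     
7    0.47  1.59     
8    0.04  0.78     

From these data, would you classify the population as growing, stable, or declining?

R0 = Σ lx·mx = 0 + 0 + 0.5005 + 0.792 + 0.9701 + 0.9153 + 0.6901 + 0.7473 + 0.0312 = 4.6465
R0 > 1, so the population is growing.

growing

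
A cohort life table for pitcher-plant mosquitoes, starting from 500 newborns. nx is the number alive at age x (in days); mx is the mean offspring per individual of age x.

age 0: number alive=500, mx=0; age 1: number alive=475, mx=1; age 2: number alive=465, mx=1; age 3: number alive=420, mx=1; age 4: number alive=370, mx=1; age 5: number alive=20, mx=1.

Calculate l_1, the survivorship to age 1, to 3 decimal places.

l_1 = n_1/n_0 = 475/500 = 0.95 → 0.950

0.950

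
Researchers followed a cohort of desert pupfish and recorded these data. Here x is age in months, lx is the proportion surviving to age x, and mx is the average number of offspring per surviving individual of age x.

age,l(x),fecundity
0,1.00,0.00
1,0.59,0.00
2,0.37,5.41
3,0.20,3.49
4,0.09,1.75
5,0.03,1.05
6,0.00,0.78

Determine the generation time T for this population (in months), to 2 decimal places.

2.38

lx·mx: 0, 0, 2.0017, 0.698, 0.1575, 0.0315, 0 → R0 = 2.8887
x·lx·mx: 0, 0, 4.0034, 2.094, 0.63, 0.1575, 0 → Σ = 6.8849
T = 6.8849 / 2.8887 = 2.38339… → 2.38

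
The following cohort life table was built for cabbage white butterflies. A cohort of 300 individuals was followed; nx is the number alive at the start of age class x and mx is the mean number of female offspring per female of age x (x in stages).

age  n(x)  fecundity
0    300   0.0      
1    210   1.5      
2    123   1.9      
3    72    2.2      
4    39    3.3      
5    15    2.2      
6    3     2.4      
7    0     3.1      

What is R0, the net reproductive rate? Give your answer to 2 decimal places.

2.92

lx = nx/n0 = nx/300: 1, 0.7, 0.41, 0.24, 0.13, 0.05, 0.01, 0
lx·mx by age: 0, 1.05, 0.779, 0.528, 0.429, 0.11, 0.024, 0
R0 = Σ lx·mx = 2.92 → 2.92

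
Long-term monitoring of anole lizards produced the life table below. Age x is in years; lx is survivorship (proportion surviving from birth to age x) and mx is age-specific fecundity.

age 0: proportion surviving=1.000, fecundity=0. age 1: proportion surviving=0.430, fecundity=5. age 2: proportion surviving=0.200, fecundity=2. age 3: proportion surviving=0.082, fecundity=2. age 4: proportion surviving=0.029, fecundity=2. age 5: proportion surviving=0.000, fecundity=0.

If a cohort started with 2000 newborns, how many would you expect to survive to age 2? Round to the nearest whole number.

Expected survivors = N0 · l_2 = 2000 × 0.200 = 400 → 400

400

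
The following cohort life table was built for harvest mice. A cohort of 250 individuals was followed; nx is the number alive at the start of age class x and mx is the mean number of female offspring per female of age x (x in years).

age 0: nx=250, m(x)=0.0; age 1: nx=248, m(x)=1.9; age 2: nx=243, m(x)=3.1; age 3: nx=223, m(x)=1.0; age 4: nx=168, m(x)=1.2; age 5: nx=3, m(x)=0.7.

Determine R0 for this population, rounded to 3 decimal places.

6.605

lx = nx/n0 = nx/250: 1, 0.992, 0.972, 0.892, 0.672, 0.012
lx·mx by age: 0, 1.8848, 3.0132, 0.892, 0.8064, 0.0084
R0 = Σ lx·mx = 6.6048 → 6.605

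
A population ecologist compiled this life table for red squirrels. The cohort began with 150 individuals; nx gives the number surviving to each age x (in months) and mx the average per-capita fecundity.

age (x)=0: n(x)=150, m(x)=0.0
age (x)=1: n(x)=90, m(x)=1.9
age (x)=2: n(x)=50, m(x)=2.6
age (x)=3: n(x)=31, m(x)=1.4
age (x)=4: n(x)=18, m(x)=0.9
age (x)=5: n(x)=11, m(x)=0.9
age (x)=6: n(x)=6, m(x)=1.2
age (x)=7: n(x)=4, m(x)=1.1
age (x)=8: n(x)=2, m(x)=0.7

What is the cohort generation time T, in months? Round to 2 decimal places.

lx = nx/n0 = nx/150: 1, 0.6, 0.33333…, 0.20667…, 0.12, 0.07333…, 0.04, 0.02667…, 0.01333…
lx·mx: 0, 1.14, 0.866667…, 0.289333…, 0.108, 0.066…, 0.048, 0.029333…, 0.009333… → R0 = 2.556667…
x·lx·mx: 0, 1.14, 1.733333…, 0.868…, 0.432, 0.33…, 0.288, 0.205333…, 0.074667… → Σ = 5.071333…
T = 5.071333… / 2.556667… = 1.983572… → 1.98

1.98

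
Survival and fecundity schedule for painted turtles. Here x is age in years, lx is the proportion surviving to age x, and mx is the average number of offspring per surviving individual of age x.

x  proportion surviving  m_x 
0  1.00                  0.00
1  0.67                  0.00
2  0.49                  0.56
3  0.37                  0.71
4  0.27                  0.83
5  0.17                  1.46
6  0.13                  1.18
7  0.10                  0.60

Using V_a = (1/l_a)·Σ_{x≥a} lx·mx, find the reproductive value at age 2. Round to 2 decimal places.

lx·mx for x ≥ 2: 0.2744, 0.2627, 0.2241, 0.2482, 0.1534, 0.06 → sum = 1.2228
V_2 = 1.2228 / l_2 = 1.2228 / 0.49 = 2.49551… → 2.50

2.50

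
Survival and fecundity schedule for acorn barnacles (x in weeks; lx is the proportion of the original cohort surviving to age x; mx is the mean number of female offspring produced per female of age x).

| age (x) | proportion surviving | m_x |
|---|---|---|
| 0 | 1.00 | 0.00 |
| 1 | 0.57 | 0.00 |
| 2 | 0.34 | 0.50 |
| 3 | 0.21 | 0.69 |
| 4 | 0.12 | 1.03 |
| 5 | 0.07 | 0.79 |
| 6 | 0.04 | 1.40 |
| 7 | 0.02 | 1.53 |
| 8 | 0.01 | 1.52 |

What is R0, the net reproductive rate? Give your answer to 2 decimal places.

0.60

lx·mx by age: 0, 0, 0.17, 0.1449, 0.1236, 0.0553, 0.056, 0.0306, 0.0152
R0 = Σ lx·mx = 0.5956 → 0.60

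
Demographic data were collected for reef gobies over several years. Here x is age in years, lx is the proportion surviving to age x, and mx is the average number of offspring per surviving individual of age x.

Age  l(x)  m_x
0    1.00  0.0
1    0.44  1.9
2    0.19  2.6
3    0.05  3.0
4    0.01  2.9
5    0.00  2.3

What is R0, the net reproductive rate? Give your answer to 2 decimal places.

lx·mx by age: 0, 0.836, 0.494, 0.15, 0.029, 0
R0 = Σ lx·mx = 1.509 → 1.51

1.51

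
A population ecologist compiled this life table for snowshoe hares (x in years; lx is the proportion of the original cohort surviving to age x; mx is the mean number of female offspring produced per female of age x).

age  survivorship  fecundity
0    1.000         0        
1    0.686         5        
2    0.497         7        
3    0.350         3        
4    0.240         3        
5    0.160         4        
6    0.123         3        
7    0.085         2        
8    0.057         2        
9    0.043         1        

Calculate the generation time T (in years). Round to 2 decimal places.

2.43

lx·mx: 0, 3.43, 3.479, 1.05, 0.72, 0.64, 0.369, 0.17, 0.114, 0.043 → R0 = 10.015
x·lx·mx: 0, 3.43, 6.958, 3.15, 2.88, 3.2, 2.214, 1.19, 0.912, 0.387 → Σ = 24.321
T = 24.321 / 10.015 = 2.428457… → 2.43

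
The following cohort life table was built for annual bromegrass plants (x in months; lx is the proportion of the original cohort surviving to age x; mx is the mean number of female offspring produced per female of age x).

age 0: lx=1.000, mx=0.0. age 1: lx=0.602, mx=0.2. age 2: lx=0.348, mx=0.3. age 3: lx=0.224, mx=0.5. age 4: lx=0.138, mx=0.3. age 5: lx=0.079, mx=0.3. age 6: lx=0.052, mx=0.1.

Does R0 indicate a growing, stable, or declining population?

R0 = Σ lx·mx = 0 + 0.1204 + 0.1044 + 0.112 + 0.0414 + 0.0237 + 0.0052 = 0.4071
R0 < 1, so the population is declining.

declining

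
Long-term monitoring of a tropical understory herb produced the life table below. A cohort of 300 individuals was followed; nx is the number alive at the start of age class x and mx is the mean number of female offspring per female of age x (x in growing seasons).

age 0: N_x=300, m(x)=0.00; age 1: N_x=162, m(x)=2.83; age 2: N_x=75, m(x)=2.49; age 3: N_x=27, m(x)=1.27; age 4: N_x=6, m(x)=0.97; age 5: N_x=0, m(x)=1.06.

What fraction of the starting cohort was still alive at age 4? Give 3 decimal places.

l_4 = n_4/n_0 = 6/300 = 0.02 → 0.020

0.020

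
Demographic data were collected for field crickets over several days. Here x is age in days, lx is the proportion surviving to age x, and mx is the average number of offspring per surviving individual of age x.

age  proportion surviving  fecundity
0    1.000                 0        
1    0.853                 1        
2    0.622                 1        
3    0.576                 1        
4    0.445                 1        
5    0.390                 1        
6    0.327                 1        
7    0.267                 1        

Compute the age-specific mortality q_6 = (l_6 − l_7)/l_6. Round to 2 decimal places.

0.18

q_6 = (l_6 − l_7) / l_6 = (0.327 − 0.267) / 0.327
     = 0.06 / 0.327 = 0.183486… → 0.18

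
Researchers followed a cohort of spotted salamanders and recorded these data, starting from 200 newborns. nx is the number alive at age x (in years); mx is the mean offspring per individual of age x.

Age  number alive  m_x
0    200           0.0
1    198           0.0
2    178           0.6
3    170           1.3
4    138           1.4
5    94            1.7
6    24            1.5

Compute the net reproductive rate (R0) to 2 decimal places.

3.58

lx = nx/n0 = nx/200: 1, 0.99, 0.89, 0.85, 0.69, 0.47, 0.12
lx·mx by age: 0, 0, 0.534, 1.105, 0.966, 0.799, 0.18
R0 = Σ lx·mx = 3.584 → 3.58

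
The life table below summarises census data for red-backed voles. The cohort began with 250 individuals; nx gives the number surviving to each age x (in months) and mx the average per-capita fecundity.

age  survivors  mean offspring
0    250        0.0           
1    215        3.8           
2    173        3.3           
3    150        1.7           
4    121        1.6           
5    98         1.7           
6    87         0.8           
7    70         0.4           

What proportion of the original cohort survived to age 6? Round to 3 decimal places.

l_6 = n_6/n_0 = 87/250 = 0.348 → 0.348

0.348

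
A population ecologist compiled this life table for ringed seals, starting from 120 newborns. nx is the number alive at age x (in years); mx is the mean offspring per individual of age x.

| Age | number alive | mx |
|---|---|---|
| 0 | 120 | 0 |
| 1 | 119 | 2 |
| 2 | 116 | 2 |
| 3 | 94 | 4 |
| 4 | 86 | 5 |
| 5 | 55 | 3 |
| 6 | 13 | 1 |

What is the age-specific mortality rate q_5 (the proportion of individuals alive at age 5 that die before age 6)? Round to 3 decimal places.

0.764

lx = nx/n0 = nx/120: 1, 0.99167…, 0.96667…, 0.78333…, 0.71667…, 0.45833…, 0.10833…
q_5 = (l_5 − l_6) / l_5 = (0.458333… − 0.108333…) / 0.458333…
     = 0.35… / 0.458333… = 0.763636… → 0.764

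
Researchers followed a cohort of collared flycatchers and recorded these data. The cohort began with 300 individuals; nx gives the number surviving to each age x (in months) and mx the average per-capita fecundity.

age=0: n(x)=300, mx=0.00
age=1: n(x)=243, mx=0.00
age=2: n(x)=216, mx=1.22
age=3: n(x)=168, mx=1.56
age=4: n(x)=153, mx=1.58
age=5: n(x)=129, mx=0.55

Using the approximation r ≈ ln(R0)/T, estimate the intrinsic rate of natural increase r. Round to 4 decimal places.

lx = nx/n0 = nx/300: 1, 0.81, 0.72, 0.56, 0.51, 0.43
R0 = Σ lx·mx = 0 + 0 + 0.8784 + 0.8736 + 0.8058 + 0.2365 = 2.7943
Σ x·lx·mx = 8.7833; T = 8.7833/2.7943 = 3.14329…
r ≈ ln(R0)/T = ln(2.7943)/3.14329… = 0.326913… → 0.3269

0.3269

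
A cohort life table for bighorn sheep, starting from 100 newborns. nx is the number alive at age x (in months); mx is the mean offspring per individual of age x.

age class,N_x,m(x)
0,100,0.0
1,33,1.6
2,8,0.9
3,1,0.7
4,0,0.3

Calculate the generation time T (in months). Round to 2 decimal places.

lx = nx/n0 = nx/100: 1, 0.33, 0.08, 0.01, 0
lx·mx: 0, 0.528, 0.072, 0.007, 0 → R0 = 0.607
x·lx·mx: 0, 0.528, 0.144, 0.021, 0 → Σ = 0.693
T = 0.693 / 0.607 = 1.14168… → 1.14

1.14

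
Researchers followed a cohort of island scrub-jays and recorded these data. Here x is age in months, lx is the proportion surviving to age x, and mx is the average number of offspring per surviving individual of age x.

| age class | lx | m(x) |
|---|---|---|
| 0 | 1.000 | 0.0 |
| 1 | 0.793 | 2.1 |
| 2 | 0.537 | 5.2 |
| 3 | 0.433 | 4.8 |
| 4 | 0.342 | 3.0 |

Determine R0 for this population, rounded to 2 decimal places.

7.56

lx·mx by age: 0, 1.6653, 2.7924, 2.0784, 1.026
R0 = Σ lx·mx = 7.5621 → 7.56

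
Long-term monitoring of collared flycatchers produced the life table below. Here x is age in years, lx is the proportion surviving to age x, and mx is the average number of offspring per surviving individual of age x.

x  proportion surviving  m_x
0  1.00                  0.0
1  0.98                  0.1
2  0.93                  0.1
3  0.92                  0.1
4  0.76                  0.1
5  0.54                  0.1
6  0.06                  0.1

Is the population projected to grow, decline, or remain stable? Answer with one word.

R0 = Σ lx·mx = 0 + 0.098 + 0.093 + 0.092 + 0.076 + 0.054 + 0.006 = 0.419
R0 < 1, so the population is declining.

declining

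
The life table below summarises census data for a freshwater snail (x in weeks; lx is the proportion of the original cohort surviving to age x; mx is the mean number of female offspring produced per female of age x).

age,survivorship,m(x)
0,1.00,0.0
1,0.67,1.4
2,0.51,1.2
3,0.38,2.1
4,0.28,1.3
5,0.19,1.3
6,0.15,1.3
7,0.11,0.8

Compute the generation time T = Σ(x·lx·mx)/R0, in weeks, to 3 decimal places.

2.786

lx·mx: 0, 0.938, 0.612, 0.798, 0.364, 0.247, 0.195, 0.088 → R0 = 3.242
x·lx·mx: 0, 0.938, 1.224, 2.394, 1.456, 1.235, 1.17, 0.616 → Σ = 9.033
T = 9.033 / 3.242 = 2.786243… → 2.786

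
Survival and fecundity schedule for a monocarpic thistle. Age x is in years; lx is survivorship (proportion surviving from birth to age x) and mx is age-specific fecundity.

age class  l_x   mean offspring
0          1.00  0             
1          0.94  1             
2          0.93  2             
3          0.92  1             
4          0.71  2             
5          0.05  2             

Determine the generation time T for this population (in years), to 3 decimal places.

2.595

lx·mx: 0, 0.94, 1.86, 0.92, 1.42, 0.1 → R0 = 5.24
x·lx·mx: 0, 0.94, 3.72, 2.76, 5.68, 0.5 → Σ = 13.6
T = 13.6 / 5.24 = 2.59542… → 2.595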